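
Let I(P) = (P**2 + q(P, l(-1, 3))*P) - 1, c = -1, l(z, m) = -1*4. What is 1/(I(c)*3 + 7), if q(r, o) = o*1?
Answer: 1/19 ≈ 0.052632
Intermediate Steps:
l(z, m) = -4
q(r, o) = o
I(P) = -1 + P**2 - 4*P (I(P) = (P**2 - 4*P) - 1 = -1 + P**2 - 4*P)
1/(I(c)*3 + 7) = 1/((-1 + (-1)**2 - 4*(-1))*3 + 7) = 1/((-1 + 1 + 4)*3 + 7) = 1/(4*3 + 7) = 1/(12 + 7) = 1/19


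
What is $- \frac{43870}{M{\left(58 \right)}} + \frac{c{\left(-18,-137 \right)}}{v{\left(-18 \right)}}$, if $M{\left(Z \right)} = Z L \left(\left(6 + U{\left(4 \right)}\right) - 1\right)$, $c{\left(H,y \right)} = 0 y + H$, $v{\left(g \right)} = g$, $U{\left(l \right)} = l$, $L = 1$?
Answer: $- \frac{21674}{261} \approx -83.042$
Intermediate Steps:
$c{\left(H,y \right)} = H$ ($c{\left(H,y \right)} = 0 + H = H$)
$M{\left(Z \right)} = 9 Z$ ($M{\left(Z \right)} = Z 1 \left(\left(6 + 4\right) - 1\right) = Z \left(10 - 1\right) = Z 9 = 9 Z$)
$- \frac{43870}{M{\left(58 \right)}} + \frac{c{\left(-18,-137 \right)}}{v{\left(-18 \right)}} = - \frac{43870}{9 \cdot 58} - \frac{18}{-18} = - \frac{43870}{522} - -1 = \left(-43870\right) \frac{1}{522} + 1 = - \frac{21935}{261} + 1 = - \frac{21674}{261}$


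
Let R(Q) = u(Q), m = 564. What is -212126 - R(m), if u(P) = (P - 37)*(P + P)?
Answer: -806582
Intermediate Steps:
u(P) = 2*P*(-37 + P) (u(P) = (-37 + P)*(2*P) = 2*P*(-37 + P))
R(Q) = 2*Q*(-37 + Q)
-212126 - R(m) = -212126 - 2*564*(-37 + 564) = -212126 - 2*564*527 = -212126 - 1*594456 = -212126 - 594456 = -806582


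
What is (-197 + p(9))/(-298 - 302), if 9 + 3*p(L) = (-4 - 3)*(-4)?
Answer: 143/450 ≈ 0.31778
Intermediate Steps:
p(L) = 19/3 (p(L) = -3 + ((-4 - 3)*(-4))/3 = -3 + (-7*(-4))/3 = -3 + (⅓)*28 = -3 + 28/3 = 19/3)
(-197 + p(9))/(-298 - 302) = (-197 + 19/3)/(-298 - 302) = -572/3/(-600) = -572/3*(-1/600) = 143/450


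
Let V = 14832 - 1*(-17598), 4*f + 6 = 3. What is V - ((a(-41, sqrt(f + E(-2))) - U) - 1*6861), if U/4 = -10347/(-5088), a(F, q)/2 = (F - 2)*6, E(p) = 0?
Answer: 16881617/424 ≈ 39815.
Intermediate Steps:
f = -3/4 (f = -3/2 + (1/4)*3 = -3/2 + 3/4 = -3/4 ≈ -0.75000)
a(F, q) = -24 + 12*F (a(F, q) = 2*((F - 2)*6) = 2*((-2 + F)*6) = 2*(-12 + 6*F) = -24 + 12*F)
V = 32430 (V = 14832 + 17598 = 32430)
U = 3449/424 (U = 4*(-10347/(-5088)) = 4*(-10347*(-1/5088)) = 4*(3449/1696) = 3449/424 ≈ 8.1344)
V - ((a(-41, sqrt(f + E(-2))) - U) - 1*6861) = 32430 - (((-24 + 12*(-41)) - 1*3449/424) - 1*6861) = 32430 - (((-24 - 492) - 3449/424) - 6861) = 32430 - ((-516 - 3449/424) - 6861) = 32430 - (-222233/424 - 6861) = 32430 - 1*(-3131297/424) = 32430 + 3131297/424 = 16881617/424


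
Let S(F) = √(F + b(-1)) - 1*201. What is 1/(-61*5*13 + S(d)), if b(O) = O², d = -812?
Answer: -4166/17356367 - I*√811/17356367 ≈ -0.00024003 - 1.6408e-6*I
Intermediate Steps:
S(F) = -201 + √(1 + F) (S(F) = √(F + (-1)²) - 1*201 = √(F + 1) - 201 = √(1 + F) - 201 = -201 + √(1 + F))
1/(-61*5*13 + S(d)) = 1/(-61*5*13 + (-201 + √(1 - 812))) = 1/(-305*13 + (-201 + √(-811))) = 1/(-3965 + (-201 + I*√811)) = 1/(-4166 + I*√811)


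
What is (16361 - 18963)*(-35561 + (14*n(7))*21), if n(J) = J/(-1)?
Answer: 97884638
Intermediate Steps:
n(J) = -J (n(J) = J*(-1) = -J)
(16361 - 18963)*(-35561 + (14*n(7))*21) = (16361 - 18963)*(-35561 + (14*(-1*7))*21) = -2602*(-35561 + (14*(-7))*21) = -2602*(-35561 - 98*21) = -2602*(-35561 - 2058) = -2602*(-37619) = 97884638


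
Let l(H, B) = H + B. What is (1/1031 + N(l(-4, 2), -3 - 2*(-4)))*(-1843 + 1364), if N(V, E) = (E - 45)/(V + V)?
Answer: -4938969/1031 ≈ -4790.5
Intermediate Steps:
l(H, B) = B + H
N(V, E) = (-45 + E)/(2*V) (N(V, E) = (-45 + E)/((2*V)) = (-45 + E)*(1/(2*V)) = (-45 + E)/(2*V))
(1/1031 + N(l(-4, 2), -3 - 2*(-4)))*(-1843 + 1364) = (1/1031 + (-45 + (-3 - 2*(-4)))/(2*(2 - 4)))*(-1843 + 1364) = (1/1031 + (½)*(-45 + (-3 + 8))/(-2))*(-479) = (1/1031 + (½)*(-½)*(-45 + 5))*(-479) = (1/1031 + (½)*(-½)*(-40))*(-479) = (1/1031 + 10)*(-479) = (10311/1031)*(-479) = -4938969/1031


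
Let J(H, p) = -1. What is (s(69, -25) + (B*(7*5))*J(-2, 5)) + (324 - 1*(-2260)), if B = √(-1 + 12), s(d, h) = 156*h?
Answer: -1316 - 35*√11 ≈ -1432.1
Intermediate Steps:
B = √11 ≈ 3.3166
(s(69, -25) + (B*(7*5))*J(-2, 5)) + (324 - 1*(-2260)) = (156*(-25) + (√11*(7*5))*(-1)) + (324 - 1*(-2260)) = (-3900 + (√11*35)*(-1)) + (324 + 2260) = (-3900 + (35*√11)*(-1)) + 2584 = (-3900 - 35*√11) + 2584 = -1316 - 35*√11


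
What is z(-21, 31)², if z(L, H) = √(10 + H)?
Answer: 41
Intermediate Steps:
z(-21, 31)² = (√(10 + 31))² = (√41)² = 41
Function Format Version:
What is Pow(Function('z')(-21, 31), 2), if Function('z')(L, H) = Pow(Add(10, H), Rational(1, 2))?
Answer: 41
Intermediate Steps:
Pow(Function('z')(-21, 31), 2) = Pow(Pow(Add(10, 31), Rational(1, 2)), 2) = Pow(Pow(41, Rational(1, 2)), 2) = 41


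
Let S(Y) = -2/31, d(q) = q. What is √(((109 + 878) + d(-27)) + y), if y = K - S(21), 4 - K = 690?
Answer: 12*√1829/31 ≈ 16.555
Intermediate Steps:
K = -686 (K = 4 - 1*690 = 4 - 690 = -686)
S(Y) = -2/31 (S(Y) = -2*1/31 = -2/31)
y = -21264/31 (y = -686 - 1*(-2/31) = -686 + 2/31 = -21264/31 ≈ -685.94)
√(((109 + 878) + d(-27)) + y) = √(((109 + 878) - 27) - 21264/31) = √((987 - 27) - 21264/31) = √(960 - 21264/31) = √(8496/31) = 12*√1829/31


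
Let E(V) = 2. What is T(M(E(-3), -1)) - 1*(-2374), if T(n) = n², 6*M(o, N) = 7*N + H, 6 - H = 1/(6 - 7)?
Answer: 2374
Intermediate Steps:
H = 7 (H = 6 - 1/(6 - 7) = 6 - 1/(-1) = 6 - 1*(-1) = 6 + 1 = 7)
M(o, N) = 7/6 + 7*N/6 (M(o, N) = (7*N + 7)/6 = (7 + 7*N)/6 = 7/6 + 7*N/6)
T(M(E(-3), -1)) - 1*(-2374) = (7/6 + (7/6)*(-1))² - 1*(-2374) = (7/6 - 7/6)² + 2374 = 0² + 2374 = 0 + 2374 = 2374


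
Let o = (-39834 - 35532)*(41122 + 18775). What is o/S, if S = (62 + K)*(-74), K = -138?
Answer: -2257098651/2812 ≈ -8.0267e+5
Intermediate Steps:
o = -4514197302 (o = -75366*59897 = -4514197302)
S = 5624 (S = (62 - 138)*(-74) = -76*(-74) = 5624)
o/S = -4514197302/5624 = -4514197302*1/5624 = -2257098651/2812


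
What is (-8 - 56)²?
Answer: 4096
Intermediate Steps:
(-8 - 56)² = (-64)² = 4096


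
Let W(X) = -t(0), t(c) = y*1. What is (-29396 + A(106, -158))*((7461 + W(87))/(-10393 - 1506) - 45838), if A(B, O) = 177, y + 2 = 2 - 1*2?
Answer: 15937030932675/11899 ≈ 1.3394e+9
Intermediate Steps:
y = -2 (y = -2 + (2 - 1*2) = -2 + (2 - 2) = -2 + 0 = -2)
t(c) = -2 (t(c) = -2*1 = -2)
W(X) = 2 (W(X) = -1*(-2) = 2)
(-29396 + A(106, -158))*((7461 + W(87))/(-10393 - 1506) - 45838) = (-29396 + 177)*((7461 + 2)/(-10393 - 1506) - 45838) = -29219*(7463/(-11899) - 45838) = -29219*(7463*(-1/11899) - 45838) = -29219*(-7463/11899 - 45838) = -29219*(-545433825/11899) = 15937030932675/11899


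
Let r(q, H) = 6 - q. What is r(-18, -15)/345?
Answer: 8/115 ≈ 0.069565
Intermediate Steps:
r(-18, -15)/345 = (6 - 1*(-18))/345 = (6 + 18)*(1/345) = 24*(1/345) = 8/115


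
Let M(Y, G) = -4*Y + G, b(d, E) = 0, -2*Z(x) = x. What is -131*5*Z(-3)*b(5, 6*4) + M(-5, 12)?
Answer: 32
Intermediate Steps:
Z(x) = -x/2
M(Y, G) = G - 4*Y
-131*5*Z(-3)*b(5, 6*4) + M(-5, 12) = -131*5*(-½*(-3))*0 + (12 - 4*(-5)) = -131*5*(3/2)*0 + (12 + 20) = -1965*0/2 + 32 = -131*0 + 32 = 0 + 32 = 32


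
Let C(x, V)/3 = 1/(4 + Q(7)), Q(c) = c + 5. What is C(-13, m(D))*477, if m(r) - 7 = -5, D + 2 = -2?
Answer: 1431/16 ≈ 89.438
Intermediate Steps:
D = -4 (D = -2 - 2 = -4)
m(r) = 2 (m(r) = 7 - 5 = 2)
Q(c) = 5 + c
C(x, V) = 3/16 (C(x, V) = 3/(4 + (5 + 7)) = 3/(4 + 12) = 3/16)
C(-13, m(D))*477 = (3/16)*477 = 1431/16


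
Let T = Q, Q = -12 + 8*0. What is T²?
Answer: 144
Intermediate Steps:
Q = -12 (Q = -12 + 0 = -12)
T = -12
T² = (-12)² = 144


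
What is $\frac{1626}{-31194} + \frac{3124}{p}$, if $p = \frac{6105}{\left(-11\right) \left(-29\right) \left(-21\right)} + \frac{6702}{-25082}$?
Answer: $- \frac{1879511155043}{709034421} \approx -2650.8$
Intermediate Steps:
$p = - \frac{3000338}{2545823}$ ($p = \frac{6105}{319 \left(-21\right)} + 6702 \left(- \frac{1}{25082}\right) = \frac{6105}{-6699} - \frac{3351}{12541} = 6105 \left(- \frac{1}{6699}\right) - \frac{3351}{12541} = - \frac{185}{203} - \frac{3351}{12541} = - \frac{3000338}{2545823} \approx -1.1785$)
$\frac{1626}{-31194} + \frac{3124}{p} = \frac{1626}{-31194} + \frac{3124}{- \frac{3000338}{2545823}} = 1626 \left(- \frac{1}{31194}\right) + 3124 \left(- \frac{2545823}{3000338}\right) = - \frac{271}{5199} - \frac{361506866}{136379} = - \frac{1879511155043}{709034421}$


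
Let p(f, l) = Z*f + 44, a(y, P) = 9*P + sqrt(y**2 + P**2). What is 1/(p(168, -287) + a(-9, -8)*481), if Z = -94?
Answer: -10076/500919411 - 481*sqrt(145)/2504597055 ≈ -2.2428e-5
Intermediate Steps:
a(y, P) = sqrt(P**2 + y**2) + 9*P (a(y, P) = 9*P + sqrt(P**2 + y**2) = sqrt(P**2 + y**2) + 9*P)
p(f, l) = 44 - 94*f (p(f, l) = -94*f + 44 = 44 - 94*f)
1/(p(168, -287) + a(-9, -8)*481) = 1/((44 - 94*168) + (sqrt((-8)**2 + (-9)**2) + 9*(-8))*481) = 1/((44 - 15792) + (sqrt(64 + 81) - 72)*481) = 1/(-15748 + (sqrt(145) - 72)*481) = 1/(-15748 + (-72 + sqrt(145))*481) = 1/(-15748 + (-34632 + 481*sqrt(145))) = 1/(-50380 + 481*sqrt(145))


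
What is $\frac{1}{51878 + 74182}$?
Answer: $\frac{1}{126060} \approx 7.9327 \cdot 10^{-6}$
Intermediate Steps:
$\frac{1}{51878 + 74182} = \frac{1}{126060}$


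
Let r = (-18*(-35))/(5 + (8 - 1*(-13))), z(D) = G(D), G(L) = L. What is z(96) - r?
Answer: 933/13 ≈ 71.769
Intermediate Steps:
z(D) = D
r = 315/13 (r = 630/(5 + (8 + 13)) = 630/(5 + 21) = 630/26 = 630*(1/26) = 315/13 ≈ 24.231)
z(96) - r = 96 - 1*315/13 = 96 - 315/13 = 933/13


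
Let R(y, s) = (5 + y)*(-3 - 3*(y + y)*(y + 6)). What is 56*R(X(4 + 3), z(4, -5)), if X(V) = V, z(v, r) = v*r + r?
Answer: -368928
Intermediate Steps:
z(v, r) = r + r*v (z(v, r) = r*v + r = r + r*v)
R(y, s) = (-3 - 6*y*(6 + y))*(5 + y) (R(y, s) = (5 + y)*(-3 - 3*2*y*(6 + y)) = (5 + y)*(-3 - 6*y*(6 + y)) = (-3 - 6*y*(6 + y))*(5 + y))
56*R(X(4 + 3), z(4, -5)) = 56*(-15 - 183*(4 + 3) - 66*(4 + 3)² - 6*(4 + 3)³) = 56*(-15 - 183*7 - 66*7² - 6*7³) = 56*(-15 - 1281 - 66*49 - 6*343) = 56*(-15 - 1281 - 3234 - 2058) = 56*(-6588) = -368928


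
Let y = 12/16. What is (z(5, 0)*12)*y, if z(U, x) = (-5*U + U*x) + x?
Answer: -225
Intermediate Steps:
z(U, x) = x - 5*U + U*x
y = 3/4 (y = 12*(1/16) = 3/4 ≈ 0.75000)
(z(5, 0)*12)*y = ((0 - 5*5 + 5*0)*12)*(3/4) = ((0 - 25 + 0)*12)*(3/4) = -25*12*(3/4) = -300*3/4 = -225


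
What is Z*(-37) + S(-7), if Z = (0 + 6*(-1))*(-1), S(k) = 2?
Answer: -220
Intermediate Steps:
Z = 6 (Z = (0 - 6)*(-1) = -6*(-1) = 6)
Z*(-37) + S(-7) = 6*(-37) + 2 = -222 + 2 = -220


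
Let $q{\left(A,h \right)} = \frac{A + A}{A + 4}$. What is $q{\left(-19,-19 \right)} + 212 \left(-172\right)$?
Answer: $- \frac{546922}{15} \approx -36461.0$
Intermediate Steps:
$q{\left(A,h \right)} = \frac{2 A}{4 + A}$
$q{\left(-19,-19 \right)} + 212 \left(-172\right) = 2 \left(-19\right) \frac{1}{4 - 19} + 212 \left(-172\right) = 2 \left(-19\right) \frac{1}{-15} - 36464 = 2 \left(-19\right) \left(- \frac{1}{15}\right) - 36464 = \frac{38}{15} - 36464 = - \frac{546922}{15}$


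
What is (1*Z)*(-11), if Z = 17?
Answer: -187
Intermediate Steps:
(1*Z)*(-11) = (1*17)*(-11) = 17*(-11) = -187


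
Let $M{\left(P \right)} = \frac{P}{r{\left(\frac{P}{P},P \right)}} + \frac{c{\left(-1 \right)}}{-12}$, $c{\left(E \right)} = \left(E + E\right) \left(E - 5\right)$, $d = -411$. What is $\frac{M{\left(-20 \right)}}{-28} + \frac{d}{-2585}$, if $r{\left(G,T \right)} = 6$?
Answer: $\frac{68129}{217140} \approx 0.31376$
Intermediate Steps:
$c{\left(E \right)} = 2 E \left(-5 + E\right)$
$M{\left(P \right)} = -1 + \frac{P}{6}$ ($M{\left(P \right)} = \frac{P}{6} + \frac{2 \left(-1\right) \left(-5 - 1\right)}{-12} = P \frac{1}{6} + 2 \left(-1\right) \left(-6\right) \left(- \frac{1}{12}\right) = \frac{P}{6} + 12 \left(- \frac{1}{12}\right) = \frac{P}{6} - 1 = -1 + \frac{P}{6}$)
$\frac{M{\left(-20 \right)}}{-28} + \frac{d}{-2585} = \frac{-1 + \frac{1}{6} \left(-20\right)}{-28} - \frac{411}{-2585} = \left(-1 - \frac{10}{3}\right) \left(- \frac{1}{28}\right) - - \frac{411}{2585} = \left(- \frac{13}{3}\right) \left(- \frac{1}{28}\right) + \frac{411}{2585} = \frac{13}{84} + \frac{411}{2585} = \frac{68129}{217140}$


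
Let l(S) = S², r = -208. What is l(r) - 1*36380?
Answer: 6884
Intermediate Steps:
l(r) - 1*36380 = (-208)² - 1*36380 = 43264 - 36380 = 6884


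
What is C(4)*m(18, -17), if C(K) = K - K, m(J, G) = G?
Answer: 0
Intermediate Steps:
C(K) = 0
C(4)*m(18, -17) = 0*(-17) = 0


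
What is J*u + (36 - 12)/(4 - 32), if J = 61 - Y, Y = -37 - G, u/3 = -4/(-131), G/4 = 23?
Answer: 15174/917 ≈ 16.547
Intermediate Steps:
G = 92 (G = 4*23 = 92)
u = 12/131 (u = 3*(-4/(-131)) = 3*(-4*(-1/131)) = 3*(4/131) = 12/131 ≈ 0.091603)
Y = -129 (Y = -37 - 1*92 = -37 - 92 = -129)
J = 190 (J = 61 - 1*(-129) = 61 + 129 = 190)
J*u + (36 - 12)/(4 - 32) = 190*(12/131) + (36 - 12)/(4 - 32) = 2280/131 + 24/(-28) = 2280/131 + 24*(-1/28) = 2280/131 - 6/7 = 15174/917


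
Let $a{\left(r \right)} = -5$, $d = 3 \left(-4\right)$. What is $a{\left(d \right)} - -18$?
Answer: $13$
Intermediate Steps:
$d = -12$
$a{\left(d \right)} - -18 = -5 - -18 = -5 + 18 = 13$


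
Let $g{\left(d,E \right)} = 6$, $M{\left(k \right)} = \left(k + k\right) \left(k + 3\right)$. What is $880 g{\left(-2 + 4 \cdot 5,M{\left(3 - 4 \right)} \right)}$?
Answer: $5280$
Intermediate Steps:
$M{\left(k \right)} = 2 k \left(3 + k\right)$
$880 g{\left(-2 + 4 \cdot 5,M{\left(3 - 4 \right)} \right)} = 880 \cdot 6 = 5280$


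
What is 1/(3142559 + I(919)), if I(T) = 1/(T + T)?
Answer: 1838/5776023443 ≈ 3.1821e-7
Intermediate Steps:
I(T) = 1/(2*T)
1/(3142559 + I(919)) = 1/(3142559 + (1/2)/919) = 1/(3142559 + (1/2)*(1/919)) = 1/(3142559 + 1/1838) = 1/(5776023443/1838) = 1838/5776023443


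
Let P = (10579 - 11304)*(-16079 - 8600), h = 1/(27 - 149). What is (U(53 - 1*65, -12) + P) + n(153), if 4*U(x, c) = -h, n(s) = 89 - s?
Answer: 8731398969/488 ≈ 1.7892e+7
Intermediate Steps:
h = -1/122 (h = 1/(-122) = -1/122 ≈ -0.0081967)
U(x, c) = 1/488 (U(x, c) = (-1*(-1/122))/4 = (¼)*(1/122) = 1/488)
P = 17892275 (P = -725*(-24679) = 17892275)
(U(53 - 1*65, -12) + P) + n(153) = (1/488 + 17892275) + (89 - 1*153) = 8731430201/488 + (89 - 153) = 8731430201/488 - 64 = 8731398969/488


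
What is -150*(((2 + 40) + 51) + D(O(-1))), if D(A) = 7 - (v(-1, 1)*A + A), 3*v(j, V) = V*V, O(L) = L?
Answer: -15200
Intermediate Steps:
v(j, V) = V²/3 (v(j, V) = (V*V)/3 = V²/3)
D(A) = 7 - 4*A/3 (D(A) = 7 - (((⅓)*1²)*A + A) = 7 - (((⅓)*1)*A + A) = 7 - (A/3 + A) = 7 - 4*A/3)
-150*(((2 + 40) + 51) + D(O(-1))) = -150*(((2 + 40) + 51) + (7 - 4/3*(-1))) = -150*((42 + 51) + (7 + 4/3)) = -150*(93 + 25/3) = -150*304/3 = -15200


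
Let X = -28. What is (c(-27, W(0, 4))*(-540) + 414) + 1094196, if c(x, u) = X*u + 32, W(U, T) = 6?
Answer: 1168050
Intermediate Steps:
c(x, u) = 32 - 28*u (c(x, u) = -28*u + 32 = 32 - 28*u)
(c(-27, W(0, 4))*(-540) + 414) + 1094196 = ((32 - 28*6)*(-540) + 414) + 1094196 = ((32 - 168)*(-540) + 414) + 1094196 = (-136*(-540) + 414) + 1094196 = (73440 + 414) + 1094196 = 73854 + 1094196 = 1168050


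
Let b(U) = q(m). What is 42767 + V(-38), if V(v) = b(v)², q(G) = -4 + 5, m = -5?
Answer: 42768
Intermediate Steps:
q(G) = 1
b(U) = 1
V(v) = 1 (V(v) = 1² = 1)
42767 + V(-38) = 42767 + 1 = 42768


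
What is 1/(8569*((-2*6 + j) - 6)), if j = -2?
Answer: -1/171380 ≈ -5.8350e-6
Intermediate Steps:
1/(8569*((-2*6 + j) - 6)) = 1/(8569*((-2*6 - 2) - 6)) = 1/(8569*((-12 - 2) - 6)) = 1/(8569*(-14 - 6)) = 1/(8569*(-20)) = 1/(-171380) = -1/171380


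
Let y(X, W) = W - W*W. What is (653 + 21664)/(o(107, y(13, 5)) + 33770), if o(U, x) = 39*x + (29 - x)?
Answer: 7439/11013 ≈ 0.67547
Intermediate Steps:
y(X, W) = W - W²
o(U, x) = 29 + 38*x
(653 + 21664)/(o(107, y(13, 5)) + 33770) = (653 + 21664)/((29 + 38*(5*(1 - 1*5))) + 33770) = 22317/((29 + 38*(5*(1 - 5))) + 33770) = 22317/((29 + 38*(5*(-4))) + 33770) = 22317/((29 + 38*(-20)) + 33770) = 22317/((29 - 760) + 33770) = 22317/(-731 + 33770) = 22317/33039 = 22317*(1/33039) = 7439/11013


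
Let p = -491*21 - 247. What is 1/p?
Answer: -1/10558 ≈ -9.4715e-5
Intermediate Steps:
p = -10558 (p = -10311 - 247 = -10558)
1/p = 1/(-10558) = -1/10558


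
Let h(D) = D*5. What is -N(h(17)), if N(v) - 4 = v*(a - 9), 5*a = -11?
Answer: 948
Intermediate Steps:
a = -11/5 (a = (1/5)*(-11) = -11/5 ≈ -2.2000)
h(D) = 5*D
N(v) = 4 - 56*v/5 (N(v) = 4 + v*(-11/5 - 9) = 4 + v*(-56/5) = 4 - 56*v/5)
-N(h(17)) = -(4 - 56*17) = -(4 - 56/5*85) = -(4 - 952) = -1*(-948) = 948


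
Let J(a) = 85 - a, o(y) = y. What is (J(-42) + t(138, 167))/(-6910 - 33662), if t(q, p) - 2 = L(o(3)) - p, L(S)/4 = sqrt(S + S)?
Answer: 19/20286 - sqrt(6)/10143 ≈ 0.00069511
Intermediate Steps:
L(S) = 4*sqrt(2)*sqrt(S) (L(S) = 4*sqrt(S + S) = 4*sqrt(2*S) = 4*(sqrt(2)*sqrt(S)) = 4*sqrt(2)*sqrt(S))
t(q, p) = 2 - p + 4*sqrt(6) (t(q, p) = 2 + (4*sqrt(2)*sqrt(3) - p) = 2 + (4*sqrt(6) - p) = 2 + (-p + 4*sqrt(6)) = 2 - p + 4*sqrt(6))
(J(-42) + t(138, 167))/(-6910 - 33662) = ((85 - 1*(-42)) + (2 - 1*167 + 4*sqrt(6)))/(-6910 - 33662) = ((85 + 42) + (2 - 167 + 4*sqrt(6)))/(-40572) = (127 + (-165 + 4*sqrt(6)))*(-1/40572) = (-38 + 4*sqrt(6))*(-1/40572) = 19/20286 - sqrt(6)/10143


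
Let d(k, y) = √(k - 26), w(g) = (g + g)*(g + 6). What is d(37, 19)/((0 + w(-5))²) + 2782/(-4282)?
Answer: -1391/2141 + √11/100 ≈ -0.61653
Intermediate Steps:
w(g) = 2*g*(6 + g) (w(g) = (2*g)*(6 + g) = 2*g*(6 + g))
d(k, y) = √(-26 + k)
d(37, 19)/((0 + w(-5))²) + 2782/(-4282) = √(-26 + 37)/((0 + 2*(-5)*(6 - 5))²) + 2782/(-4282) = √11/((0 + 2*(-5)*1)²) + 2782*(-1/4282) = √11/((0 - 10)²) - 1391/2141 = √11/((-10)²) - 1391/2141 = √11/100 - 1391/2141 = -1391/2141 + √11/100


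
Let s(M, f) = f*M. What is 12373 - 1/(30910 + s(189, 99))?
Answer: 613960632/49621 ≈ 12373.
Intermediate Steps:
s(M, f) = M*f
12373 - 1/(30910 + s(189, 99)) = 12373 - 1/(30910 + 189*99) = 12373 - 1/(30910 + 18711) = 12373 - 1/49621 = 613960632/49621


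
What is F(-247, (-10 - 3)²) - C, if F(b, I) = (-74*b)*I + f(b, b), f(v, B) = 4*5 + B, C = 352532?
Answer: 2736223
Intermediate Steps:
f(v, B) = 20 + B
F(b, I) = 20 + b - 74*I*b (F(b, I) = (-74*b)*I + (20 + b) = -74*I*b + (20 + b) = 20 + b - 74*I*b)
F(-247, (-10 - 3)²) - C = (20 - 247 - 74*(-10 - 3)²*(-247)) - 1*352532 = (20 - 247 - 74*(-13)²*(-247)) - 352532 = (20 - 247 - 74*169*(-247)) - 352532 = (20 - 247 + 3088982) - 352532 = 3088755 - 352532 = 2736223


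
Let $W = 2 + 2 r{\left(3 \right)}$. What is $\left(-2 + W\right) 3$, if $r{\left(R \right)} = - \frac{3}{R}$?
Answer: $-6$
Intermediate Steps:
$W = 0$ ($W = 2 + 2 \left(- \frac{3}{3}\right) = 2 + 2 \left(\left(-3\right) \frac{1}{3}\right) = 2 + 2 \left(-1\right) = 2 - 2 = 0$)
$\left(-2 + W\right) 3 = \left(-2 + 0\right) 3 = \left(-2\right) 3 = -6$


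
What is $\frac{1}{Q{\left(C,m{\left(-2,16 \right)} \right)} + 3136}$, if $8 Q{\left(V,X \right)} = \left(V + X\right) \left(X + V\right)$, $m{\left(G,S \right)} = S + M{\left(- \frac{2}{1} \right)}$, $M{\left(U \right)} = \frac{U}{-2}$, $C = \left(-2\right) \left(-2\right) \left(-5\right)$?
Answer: $\frac{8}{25097} \approx 0.00031876$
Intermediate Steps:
$C = -20$ ($C = 4 \left(-5\right) = -20$)
$M{\left(U \right)} = - \frac{U}{2}$ ($M{\left(U \right)} = U \left(- \frac{1}{2}\right) = - \frac{U}{2}$)
$m{\left(G,S \right)} = 1 + S$ ($m{\left(G,S \right)} = S - \frac{\left(-2\right) 1^{-1}}{2} = S - \frac{\left(-2\right) 1}{2} = S - -1 = S + 1 = 1 + S$)
$Q{\left(V,X \right)} = \frac{\left(V + X\right)^{2}}{8}$ ($Q{\left(V,X \right)} = \frac{\left(V + X\right) \left(X + V\right)}{8} = \frac{\left(V + X\right) \left(V + X\right)}{8} = \frac{\left(V + X\right)^{2}}{8}$)
$\frac{1}{Q{\left(C,m{\left(-2,16 \right)} \right)} + 3136} = \frac{1}{\frac{\left(-20 + \left(1 + 16\right)\right)^{2}}{8} + 3136} = \frac{1}{\frac{\left(-20 + 17\right)^{2}}{8} + 3136} = \frac{1}{\frac{\left(-3\right)^{2}}{8} + 3136} = \frac{1}{\frac{1}{8} \cdot 9 + 3136} = \frac{1}{\frac{9}{8} + 3136} = \frac{1}{\frac{25097}{8}} = \frac{8}{25097}$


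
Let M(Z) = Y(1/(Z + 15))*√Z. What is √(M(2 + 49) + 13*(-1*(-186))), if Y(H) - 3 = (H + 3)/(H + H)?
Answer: √(9672 + 410*√51)/2 ≈ 56.125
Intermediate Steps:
Y(H) = 3 + (3 + H)/(2*H) (Y(H) = 3 + (H + 3)/(H + H) = 3 + (3 + H)/((2*H)) = 3 + (3 + H)*(1/(2*H)) = 3 + (3 + H)/(2*H))
M(Z) = √Z*(3 + 7/(15 + Z))*(15 + Z)/2 (M(Z) = ((3 + 7/(Z + 15))/(2*(1/(Z + 15))))*√Z = ((3 + 7/(15 + Z))/(2*(1/(15 + Z))))*√Z = ((15 + Z)*(3 + 7/(15 + Z))/2)*√Z = ((3 + 7/(15 + Z))*(15 + Z)/2)*√Z = √Z*(3 + 7/(15 + Z))*(15 + Z)/2)
√(M(2 + 49) + 13*(-1*(-186))) = √(√(2 + 49)*(52 + 3*(2 + 49))/2 + 13*(-1*(-186))) = √(√51*(52 + 3*51)/2 + 13*186) = √(√51*(52 + 153)/2 + 2418) = √((½)*√51*205 + 2418) = √(205*√51/2 + 2418) = √(2418 + 205*√51/2)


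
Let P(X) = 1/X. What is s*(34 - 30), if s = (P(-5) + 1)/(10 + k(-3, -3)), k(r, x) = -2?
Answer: ⅖ ≈ 0.40000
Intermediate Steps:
s = ⅒ (s = (1/(-5) + 1)/(10 - 2) = (-⅕ + 1)/8 = (⅘)*(⅛) = ⅒ ≈ 0.10000)
s*(34 - 30) = (34 - 30)/10 = (⅒)*4 = ⅖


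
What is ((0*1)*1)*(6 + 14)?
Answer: 0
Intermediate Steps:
((0*1)*1)*(6 + 14) = (0*1)*20 = 0*20 = 0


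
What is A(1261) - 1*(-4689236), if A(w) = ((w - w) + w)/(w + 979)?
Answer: 10503889901/2240 ≈ 4.6892e+6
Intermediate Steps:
A(w) = w/(979 + w) (A(w) = (0 + w)/(979 + w) = w/(979 + w))
A(1261) - 1*(-4689236) = 1261/(979 + 1261) - 1*(-4689236) = 1261/2240 + 4689236 = 10503889901/2240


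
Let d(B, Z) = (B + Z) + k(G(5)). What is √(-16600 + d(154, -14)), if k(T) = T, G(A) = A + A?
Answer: 5*I*√658 ≈ 128.26*I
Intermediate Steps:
G(A) = 2*A
d(B, Z) = 10 + B + Z (d(B, Z) = (B + Z) + 2*5 = (B + Z) + 10 = 10 + B + Z)
√(-16600 + d(154, -14)) = √(-16600 + (10 + 154 - 14)) = √(-16600 + 150) = √(-16450) = 5*I*√658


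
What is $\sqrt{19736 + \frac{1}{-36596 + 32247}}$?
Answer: $\frac{\sqrt{373282772187}}{4349} \approx 140.48$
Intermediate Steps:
$\sqrt{19736 + \frac{1}{-36596 + 32247}} = \sqrt{19736 + \frac{1}{-4349}} = \sqrt{19736 - \frac{1}{4349}} = \sqrt{\frac{85831863}{4349}} = \frac{\sqrt{373282772187}}{4349}$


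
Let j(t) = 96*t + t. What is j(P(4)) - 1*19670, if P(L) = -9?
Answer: -20543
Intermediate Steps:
j(t) = 97*t
j(P(4)) - 1*19670 = 97*(-9) - 1*19670 = -873 - 19670 = -20543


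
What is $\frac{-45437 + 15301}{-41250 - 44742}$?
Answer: $\frac{3767}{10749} \approx 0.35045$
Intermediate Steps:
$\frac{-45437 + 15301}{-41250 - 44742} = - \frac{30136}{-85992} = \left(-30136\right) \left(- \frac{1}{85992}\right) = \frac{3767}{10749}$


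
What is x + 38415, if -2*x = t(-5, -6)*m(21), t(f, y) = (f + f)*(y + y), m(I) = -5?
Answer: 38715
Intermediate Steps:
t(f, y) = 4*f*y (t(f, y) = (2*f)*(2*y) = 4*f*y)
x = 300 (x = -4*(-5)*(-6)*(-5)/2 = -60*(-5) = -½*(-600) = 300)
x + 38415 = 300 + 38415 = 38715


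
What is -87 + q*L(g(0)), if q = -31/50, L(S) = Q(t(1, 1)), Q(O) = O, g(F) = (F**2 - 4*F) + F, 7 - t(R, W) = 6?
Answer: -4381/50 ≈ -87.620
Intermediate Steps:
t(R, W) = 1 (t(R, W) = 7 - 1*6 = 7 - 6 = 1)
g(F) = F**2 - 3*F
L(S) = 1
q = -31/50 (q = -31*1/50 = -31/50 ≈ -0.62000)
-87 + q*L(g(0)) = -87 - 31/50*1 = -87 - 31/50 = -4381/50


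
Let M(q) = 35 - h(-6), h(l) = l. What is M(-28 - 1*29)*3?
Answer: 123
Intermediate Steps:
M(q) = 41 (M(q) = 35 - 1*(-6) = 35 + 6 = 41)
M(-28 - 1*29)*3 = 41*3 = 123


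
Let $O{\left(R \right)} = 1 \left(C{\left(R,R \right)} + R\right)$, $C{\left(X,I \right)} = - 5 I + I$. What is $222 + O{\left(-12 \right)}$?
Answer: $258$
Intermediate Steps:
$C{\left(X,I \right)} = - 4 I$
$O{\left(R \right)} = - 3 R$ ($O{\left(R \right)} = 1 \left(- 4 R + R\right) = 1 \left(- 3 R\right) = - 3 R$)
$222 + O{\left(-12 \right)} = 222 - -36 = 222 + 36 = 258$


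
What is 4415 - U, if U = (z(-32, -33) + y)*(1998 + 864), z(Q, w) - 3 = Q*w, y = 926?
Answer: -5676655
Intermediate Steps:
z(Q, w) = 3 + Q*w
U = 5681070 (U = ((3 - 32*(-33)) + 926)*(1998 + 864) = ((3 + 1056) + 926)*2862 = (1059 + 926)*2862 = 1985*2862 = 5681070)
4415 - U = 4415 - 1*5681070 = 4415 - 5681070 = -5676655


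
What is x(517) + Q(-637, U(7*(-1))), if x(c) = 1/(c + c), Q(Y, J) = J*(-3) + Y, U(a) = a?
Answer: -636943/1034 ≈ -616.00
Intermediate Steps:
Q(Y, J) = Y - 3*J (Q(Y, J) = -3*J + Y = Y - 3*J)
x(c) = 1/(2*c)
x(517) + Q(-637, U(7*(-1))) = (½)/517 + (-637 - 21*(-1)) = (½)*(1/517) + (-637 - 3*(-7)) = 1/1034 + (-637 + 21) = 1/1034 - 616 = -636943/1034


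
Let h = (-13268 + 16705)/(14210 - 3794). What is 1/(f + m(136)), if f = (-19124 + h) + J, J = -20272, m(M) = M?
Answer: -1488/58418389 ≈ -2.5471e-5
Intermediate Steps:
h = 491/1488 (h = 3437/10416 = 3437*(1/10416) = 491/1488 ≈ 0.32997)
f = -58620757/1488 (f = (-19124 + 491/1488) - 20272 = -28456021/1488 - 20272 = -58620757/1488 ≈ -39396.)
1/(f + m(136)) = 1/(-58620757/1488 + 136) = 1/(-58418389/1488) = -1488/58418389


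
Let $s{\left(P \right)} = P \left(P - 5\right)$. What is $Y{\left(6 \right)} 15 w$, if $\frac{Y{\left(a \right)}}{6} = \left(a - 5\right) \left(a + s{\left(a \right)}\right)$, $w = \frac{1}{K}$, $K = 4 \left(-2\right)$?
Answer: $-135$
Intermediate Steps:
$K = -8$
$s{\left(P \right)} = P \left(-5 + P\right)$
$w = - \frac{1}{8}$ ($w = \frac{1}{-8} = - \frac{1}{8} \approx -0.125$)
$Y{\left(a \right)} = 6 \left(-5 + a\right) \left(a + a \left(-5 + a\right)\right)$ ($Y{\left(a \right)} = 6 \left(a - 5\right) \left(a + a \left(-5 + a\right)\right) = 6 \left(-5 + a\right) \left(a + a \left(-5 + a\right)\right)$)
$Y{\left(6 \right)} 15 w = 6 \cdot 6 \left(20 + 6^{2} - 54\right) 15 \left(- \frac{1}{8}\right) = 6 \cdot 6 \left(20 + 36 - 54\right) 15 \left(- \frac{1}{8}\right) = 6 \cdot 6 \cdot 2 \cdot 15 \left(- \frac{1}{8}\right) = 72 \cdot 15 \left(- \frac{1}{8}\right) = 1080 \left(- \frac{1}{8}\right) = -135$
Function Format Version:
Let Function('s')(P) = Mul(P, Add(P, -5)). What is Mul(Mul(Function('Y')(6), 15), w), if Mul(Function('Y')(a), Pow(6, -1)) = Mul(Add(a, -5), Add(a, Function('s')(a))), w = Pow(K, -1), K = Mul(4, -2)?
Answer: -135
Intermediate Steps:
K = -8
Function('s')(P) = Mul(P, Add(-5, P))
w = Rational(-1, 8) (w = Pow(-8, -1) = Rational(-1, 8) ≈ -0.12500)
Function('Y')(a) = Mul(6, Add(-5, a), Add(a, Mul(a, Add(-5, a)))) (Function('Y')(a) = Mul(6, Mul(Add(a, -5), Add(a, Mul(a, Add(-5, a))))) = Mul(6, Mul(Add(-5, a), Add(a, Mul(a, Add(-5, a))))) = Mul(6, Add(-5, a), Add(a, Mul(a, Add(-5, a)))))
Mul(Mul(Function('Y')(6), 15), w) = Mul(Mul(Mul(6, 6, Add(20, Pow(6, 2), Mul(-9, 6))), 15), Rational(-1, 8)) = Mul(Mul(Mul(6, 6, Add(20, 36, -54)), 15), Rational(-1, 8)) = Mul(Mul(Mul(6, 6, 2), 15), Rational(-1, 8)) = Mul(Mul(72, 15), Rational(-1, 8)) = Mul(1080, Rational(-1, 8)) = -135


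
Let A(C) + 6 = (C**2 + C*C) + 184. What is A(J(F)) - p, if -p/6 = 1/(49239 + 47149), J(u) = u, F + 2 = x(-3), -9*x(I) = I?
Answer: 79616515/433746 ≈ 183.56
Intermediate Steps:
x(I) = -I/9
F = -5/3 (F = -2 - 1/9*(-3) = -2 + 1/3 = -5/3 ≈ -1.6667)
A(C) = 178 + 2*C**2 (A(C) = -6 + ((C**2 + C*C) + 184) = -6 + ((C**2 + C**2) + 184) = -6 + (2*C**2 + 184) = -6 + (184 + 2*C**2) = 178 + 2*C**2)
p = -3/48194 (p = -6/(49239 + 47149) = -6/96388 = -6*1/96388 = -3/48194 ≈ -6.2248e-5)
A(J(F)) - p = (178 + 2*(-5/3)**2) - 1*(-3/48194) = (178 + 2*(25/9)) + 3/48194 = (178 + 50/9) + 3/48194 = 1652/9 + 3/48194 = 79616515/433746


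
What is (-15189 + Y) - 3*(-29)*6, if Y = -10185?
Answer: -24852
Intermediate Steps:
(-15189 + Y) - 3*(-29)*6 = (-15189 - 10185) - 3*(-29)*6 = -25374 + 87*6 = -25374 + 522 = -24852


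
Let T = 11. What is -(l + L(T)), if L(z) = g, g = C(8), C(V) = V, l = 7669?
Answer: -7677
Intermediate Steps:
g = 8
L(z) = 8
-(l + L(T)) = -(7669 + 8) = -1*7677 = -7677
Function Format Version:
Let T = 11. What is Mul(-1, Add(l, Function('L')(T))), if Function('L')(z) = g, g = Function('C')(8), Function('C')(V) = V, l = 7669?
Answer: -7677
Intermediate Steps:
g = 8
Function('L')(z) = 8
Mul(-1, Add(l, Function('L')(T))) = Mul(-1, Add(7669, 8)) = Mul(-1, 7677) = -7677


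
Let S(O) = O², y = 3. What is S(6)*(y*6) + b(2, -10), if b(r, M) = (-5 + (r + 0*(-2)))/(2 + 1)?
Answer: 647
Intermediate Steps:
b(r, M) = -5/3 + r/3 (b(r, M) = (-5 + (r + 0))/3 = (-5 + r)*(⅓) = -5/3 + r/3)
S(6)*(y*6) + b(2, -10) = 6²*(3*6) + (-5/3 + (⅓)*2) = 36*18 + (-5/3 + ⅔) = 648 - 1 = 647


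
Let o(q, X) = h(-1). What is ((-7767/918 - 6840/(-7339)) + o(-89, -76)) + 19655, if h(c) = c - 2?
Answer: 14705418979/748578 ≈ 19644.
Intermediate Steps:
h(c) = -2 + c
o(q, X) = -3 (o(q, X) = -2 - 1 = -3)
((-7767/918 - 6840/(-7339)) + o(-89, -76)) + 19655 = ((-7767/918 - 6840/(-7339)) - 3) + 19655 = ((-7767*1/918 - 6840*(-1/7339)) - 3) + 19655 = ((-863/102 + 6840/7339) - 3) + 19655 = (-5635877/748578 - 3) + 19655 = -7881611/748578 + 19655 = 14705418979/748578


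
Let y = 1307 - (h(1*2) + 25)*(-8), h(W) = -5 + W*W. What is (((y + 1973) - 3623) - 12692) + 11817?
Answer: -1026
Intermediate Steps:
h(W) = -5 + W**2
y = 1499 (y = 1307 - ((-5 + (1*2)**2) + 25)*(-8) = 1307 - ((-5 + 2**2) + 25)*(-8) = 1307 - ((-5 + 4) + 25)*(-8) = 1307 - (-1 + 25)*(-8) = 1307 - 24*(-8) = 1307 - 1*(-192) = 1307 + 192 = 1499)
(((y + 1973) - 3623) - 12692) + 11817 = (((1499 + 1973) - 3623) - 12692) + 11817 = ((3472 - 3623) - 12692) + 11817 = (-151 - 12692) + 11817 = -12843 + 11817 = -1026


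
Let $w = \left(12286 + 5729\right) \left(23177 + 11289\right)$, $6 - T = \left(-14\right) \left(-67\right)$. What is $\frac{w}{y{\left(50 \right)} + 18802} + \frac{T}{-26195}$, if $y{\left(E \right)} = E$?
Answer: $\frac{2710770630519}{82304690} \approx 32936.0$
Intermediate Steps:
$T = -932$ ($T = 6 - \left(-14\right) \left(-67\right) = 6 - 938 = -932$)
$w = 620904990$ ($w = 18015 \cdot 34466 = 620904990$)
$\frac{w}{y{\left(50 \right)} + 18802} + \frac{T}{-26195} = \frac{620904990}{50 + 18802} - \frac{932}{-26195} = \frac{620904990}{18852} - - \frac{932}{26195} = 620904990 \cdot \frac{1}{18852} + \frac{932}{26195} = \frac{103484165}{3142} + \frac{932}{26195} = \frac{2710770630519}{82304690}$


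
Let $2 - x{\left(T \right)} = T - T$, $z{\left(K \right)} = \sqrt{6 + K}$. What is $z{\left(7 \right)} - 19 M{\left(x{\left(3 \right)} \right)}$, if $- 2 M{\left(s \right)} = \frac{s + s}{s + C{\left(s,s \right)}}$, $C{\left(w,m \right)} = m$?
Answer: $\frac{19}{2} + \sqrt{13} \approx 13.106$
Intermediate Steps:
$x{\left(T \right)} = 2$ ($x{\left(T \right)} = 2 - \left(T - T\right) = 2 - 0 = 2 + 0 = 2$)
$M{\left(s \right)} = - \frac{1}{2}$ ($M{\left(s \right)} = - \frac{\left(s + s\right) \frac{1}{s + s}}{2} = - \frac{2 s \frac{1}{2 s}}{2} = \left(- \frac{1}{2}\right) 1 = - \frac{1}{2}$)
$z{\left(7 \right)} - 19 M{\left(x{\left(3 \right)} \right)} = \sqrt{6 + 7} - - \frac{19}{2} = \sqrt{13} + \frac{19}{2} = \frac{19}{2} + \sqrt{13}$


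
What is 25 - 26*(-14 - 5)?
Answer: 519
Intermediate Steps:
25 - 26*(-14 - 5) = 25 - 26*(-19) = 25 + 494 = 519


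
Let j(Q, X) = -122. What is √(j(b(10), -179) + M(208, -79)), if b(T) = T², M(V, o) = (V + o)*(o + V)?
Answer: √16519 ≈ 128.53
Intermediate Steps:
M(V, o) = (V + o)² (M(V, o) = (V + o)*(V + o) = (V + o)²)
√(j(b(10), -179) + M(208, -79)) = √(-122 + (208 - 79)²) = √(-122 + 129²) = √(-122 + 16641) = √16519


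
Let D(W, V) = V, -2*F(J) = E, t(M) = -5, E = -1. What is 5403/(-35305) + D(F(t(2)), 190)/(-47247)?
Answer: -261983491/1668055335 ≈ -0.15706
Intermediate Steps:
F(J) = ½ (F(J) = -½*(-1) = ½)
5403/(-35305) + D(F(t(2)), 190)/(-47247) = 5403/(-35305) + 190/(-47247) = 5403*(-1/35305) + 190*(-1/47247) = -5403/35305 - 190/47247 = -261983491/1668055335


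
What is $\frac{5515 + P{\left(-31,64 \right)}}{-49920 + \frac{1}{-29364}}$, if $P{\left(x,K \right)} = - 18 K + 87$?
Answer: $- \frac{130669800}{1465850881} \approx -0.089143$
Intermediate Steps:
$P{\left(x,K \right)} = 87 - 18 K$
$\frac{5515 + P{\left(-31,64 \right)}}{-49920 + \frac{1}{-29364}} = \frac{5515 + \left(87 - 1152\right)}{-49920 + \frac{1}{-29364}} = \frac{5515 + \left(87 - 1152\right)}{-49920 - \frac{1}{29364}} = \frac{5515 - 1065}{- \frac{1465850881}{29364}} = 4450 \left(- \frac{29364}{1465850881}\right) = - \frac{130669800}{1465850881}$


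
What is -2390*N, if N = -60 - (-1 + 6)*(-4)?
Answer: 95600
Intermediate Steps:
N = -40 (N = -60 - 5*(-4) = -60 - 1*(-20) = -60 + 20 = -40)
-2390*N = -2390*(-40) = 95600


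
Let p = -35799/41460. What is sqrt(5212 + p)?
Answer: sqrt(248821868685)/6910 ≈ 72.188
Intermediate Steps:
p = -11933/13820 (p = -35799*1/41460 = -11933/13820 ≈ -0.86346)
sqrt(5212 + p) = sqrt(5212 - 11933/13820) = sqrt(72017907/13820) = sqrt(248821868685)/6910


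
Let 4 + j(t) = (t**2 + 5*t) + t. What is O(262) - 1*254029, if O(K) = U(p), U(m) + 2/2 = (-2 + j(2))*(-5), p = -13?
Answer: -254080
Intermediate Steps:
j(t) = -4 + t**2 + 6*t (j(t) = -4 + ((t**2 + 5*t) + t) = -4 + (t**2 + 6*t) = -4 + t**2 + 6*t)
U(m) = -51 (U(m) = -1 + (-2 + (-4 + 2**2 + 6*2))*(-5) = -1 + (-2 + (-4 + 4 + 12))*(-5) = -1 + (-2 + 12)*(-5) = -1 + 10*(-5) = -1 - 50 = -51)
O(K) = -51
O(262) - 1*254029 = -51 - 1*254029 = -51 - 254029 = -254080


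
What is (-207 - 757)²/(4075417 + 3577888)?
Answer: 929296/7653305 ≈ 0.12142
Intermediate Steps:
(-207 - 757)²/(4075417 + 3577888) = (-964)²/7653305 = 929296*(1/7653305) = 929296/7653305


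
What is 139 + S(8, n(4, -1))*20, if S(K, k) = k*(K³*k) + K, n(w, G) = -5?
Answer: 256299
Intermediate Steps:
S(K, k) = K + K³*k² (S(K, k) = k*(k*K³) + K = K³*k² + K = K + K³*k²)
139 + S(8, n(4, -1))*20 = 139 + (8 + 8³*(-5)²)*20 = 139 + (8 + 512*25)*20 = 139 + (8 + 12800)*20 = 139 + 12808*20 = 139 + 256160 = 256299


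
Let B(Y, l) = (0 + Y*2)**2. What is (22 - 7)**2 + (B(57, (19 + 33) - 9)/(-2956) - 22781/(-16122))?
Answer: 2645140331/11914158 ≈ 222.02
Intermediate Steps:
B(Y, l) = 4*Y**2 (B(Y, l) = (0 + 2*Y)**2 = (2*Y)**2 = 4*Y**2)
(22 - 7)**2 + (B(57, (19 + 33) - 9)/(-2956) - 22781/(-16122)) = (22 - 7)**2 + ((4*57**2)/(-2956) - 22781/(-16122)) = 15**2 + ((4*3249)*(-1/2956) - 22781*(-1/16122)) = 225 + (12996*(-1/2956) + 22781/16122) = 225 + (-3249/739 + 22781/16122) = 225 - 35545219/11914158 = 2645140331/11914158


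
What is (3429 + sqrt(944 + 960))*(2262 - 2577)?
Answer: -1080135 - 1260*sqrt(119) ≈ -1.0939e+6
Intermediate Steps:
(3429 + sqrt(944 + 960))*(2262 - 2577) = (3429 + sqrt(1904))*(-315) = (3429 + 4*sqrt(119))*(-315) = -1080135 - 1260*sqrt(119)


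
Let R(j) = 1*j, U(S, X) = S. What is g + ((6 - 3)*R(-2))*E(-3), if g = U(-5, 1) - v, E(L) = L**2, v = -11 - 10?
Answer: -38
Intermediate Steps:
R(j) = j
v = -21
g = 16 (g = -5 - 1*(-21) = -5 + 21 = 16)
g + ((6 - 3)*R(-2))*E(-3) = 16 + ((6 - 3)*(-2))*(-3)**2 = 16 + (3*(-2))*9 = 16 - 6*9 = 16 - 54 = -38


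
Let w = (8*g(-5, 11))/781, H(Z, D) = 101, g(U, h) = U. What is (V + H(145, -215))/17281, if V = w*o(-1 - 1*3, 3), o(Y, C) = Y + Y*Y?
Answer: 78401/13496461 ≈ 0.0058090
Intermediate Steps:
w = -40/781 (w = (8*(-5))/781 = -40*1/781 = -40/781 ≈ -0.051216)
o(Y, C) = Y + Y²
V = -480/781 (V = -40*(-1 - 1*3)*(1 + (-1 - 1*3))/781 = -40*(-1 - 3)*(1 + (-1 - 3))/781 = -(-160)*(1 - 4)/781 = -(-160)*(-3)/781 = -40/781*12 = -480/781 ≈ -0.61460)
(V + H(145, -215))/17281 = (-480/781 + 101)/17281 = (78401/781)*(1/17281) = 78401/13496461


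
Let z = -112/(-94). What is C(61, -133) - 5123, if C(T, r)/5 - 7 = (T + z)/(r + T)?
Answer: -17232407/3384 ≈ -5092.3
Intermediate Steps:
z = 56/47 (z = -112*(-1/94) = 56/47 ≈ 1.1915)
C(T, r) = 35 + 5*(56/47 + T)/(T + r) (C(T, r) = 35 + 5*((T + 56/47)/(r + T)) = 35 + 5*((56/47 + T)/(T + r)) = 35 + 5*(56/47 + T)/(T + r))
C(61, -133) - 5123 = (280/47 + 35*(-133) + 40*61)/(61 - 133) - 5123 = (280/47 - 4655 + 2440)/(-72) - 5123 = -1/72*(-103825/47) - 5123 = 103825/3384 - 5123 = -17232407/3384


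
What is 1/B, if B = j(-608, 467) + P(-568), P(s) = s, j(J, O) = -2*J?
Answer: 1/648 ≈ 0.0015432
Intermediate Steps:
B = 648 (B = -2*(-608) - 568 = 1216 - 568 = 648)
1/B = 1/648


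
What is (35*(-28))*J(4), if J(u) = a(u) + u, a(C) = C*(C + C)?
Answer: -35280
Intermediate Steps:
a(C) = 2*C² (a(C) = C*(2*C) = 2*C²)
J(u) = u + 2*u² (J(u) = 2*u² + u = u + 2*u²)
(35*(-28))*J(4) = (35*(-28))*(4*(1 + 2*4)) = -3920*(1 + 8) = -3920*9 = -980*36 = -35280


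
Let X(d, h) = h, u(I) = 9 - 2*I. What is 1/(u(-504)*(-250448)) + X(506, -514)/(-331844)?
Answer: 32729588695/21130632608976 ≈ 0.0015489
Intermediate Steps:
1/(u(-504)*(-250448)) + X(506, -514)/(-331844) = 1/((9 - 2*(-504))*(-250448)) - 514/(-331844) = -1/250448/(9 + 1008) - 514*(-1/331844) = -1/250448/1017 + 257/165922 = (1/1017)*(-1/250448) + 257/165922 = -1/254705616 + 257/165922 = 32729588695/21130632608976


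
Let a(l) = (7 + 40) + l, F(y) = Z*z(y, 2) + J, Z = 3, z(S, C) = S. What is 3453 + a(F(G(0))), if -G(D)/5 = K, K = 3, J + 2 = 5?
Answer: 3458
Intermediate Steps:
J = 3 (J = -2 + 5 = 3)
G(D) = -15 (G(D) = -5*3 = -15)
F(y) = 3 + 3*y (F(y) = 3*y + 3 = 3 + 3*y)
a(l) = 47 + l
3453 + a(F(G(0))) = 3453 + (47 + (3 + 3*(-15))) = 3453 + (47 + (3 - 45)) = 3453 + (47 - 42) = 3453 + 5 = 3458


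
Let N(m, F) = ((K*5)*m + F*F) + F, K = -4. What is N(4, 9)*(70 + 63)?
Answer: 1330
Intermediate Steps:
N(m, F) = F + F**2 - 20*m (N(m, F) = ((-4*5)*m + F*F) + F = (-20*m + F**2) + F = (F**2 - 20*m) + F = F + F**2 - 20*m)
N(4, 9)*(70 + 63) = (9 + 9**2 - 20*4)*(70 + 63) = (9 + 81 - 80)*133 = 10*133 = 1330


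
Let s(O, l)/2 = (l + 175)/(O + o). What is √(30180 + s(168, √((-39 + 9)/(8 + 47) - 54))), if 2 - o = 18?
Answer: √(5273572645 + 2090*I*√66)/418 ≈ 173.73 + 0.00027968*I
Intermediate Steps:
o = -16 (o = 2 - 1*18 = 2 - 18 = -16)
s(O, l) = 2*(175 + l)/(-16 + O) (s(O, l) = 2*((l + 175)/(O - 16)) = 2*((175 + l)/(-16 + O)) = 2*(175 + l)/(-16 + O))
√(30180 + s(168, √((-39 + 9)/(8 + 47) - 54))) = √(30180 + 2*(175 + √((-39 + 9)/(8 + 47) - 54))/(-16 + 168)) = √(30180 + 2*(175 + √(-30/55 - 54))/152) = √(30180 + 2*(1/152)*(175 + √(-30*1/55 - 54))) = √(30180 + 2*(1/152)*(175 + √(-6/11 - 54))) = √(30180 + 2*(1/152)*(175 + √(-600/11))) = √(30180 + 2*(1/152)*(175 + 10*I*√66/11)) = √(30180 + (175/76 + 5*I*√66/418)) = √(2293855/76 + 5*I*√66/418)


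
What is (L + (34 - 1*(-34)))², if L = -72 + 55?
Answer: 2601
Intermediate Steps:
L = -17
(L + (34 - 1*(-34)))² = (-17 + (34 - 1*(-34)))² = (-17 + (34 + 34))² = (-17 + 68)² = 51² = 2601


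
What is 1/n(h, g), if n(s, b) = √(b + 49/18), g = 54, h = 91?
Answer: 3*√2042/1021 ≈ 0.13278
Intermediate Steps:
n(s, b) = √(49/18 + b) (n(s, b) = √(b + 49*(1/18)) = √(b + 49/18) = √(49/18 + b))
1/n(h, g) = 1/(√(98 + 36*54)/6) = 1/(√(98 + 1944)/6) = 1/(√2042/6) = 3*√2042/1021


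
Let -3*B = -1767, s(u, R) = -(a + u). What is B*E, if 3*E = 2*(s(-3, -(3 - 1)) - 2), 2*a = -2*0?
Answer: 1178/3 ≈ 392.67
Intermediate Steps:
a = 0 (a = (-2*0)/2 = (½)*0 = 0)
s(u, R) = -u (s(u, R) = -(0 + u) = -u)
E = ⅔ (E = (2*(-1*(-3) - 2))/3 = (2*(3 - 2))/3 = (2*1)/3 = (⅓)*2 = ⅔ ≈ 0.66667)
B = 589 (B = -⅓*(-1767) = 589)
B*E = 589*(⅔) = 1178/3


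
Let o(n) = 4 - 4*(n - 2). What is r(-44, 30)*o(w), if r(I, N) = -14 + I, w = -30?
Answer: -7656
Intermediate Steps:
o(n) = 12 - 4*n (o(n) = 4 - 4*(-2 + n) = 4 + (8 - 4*n) = 12 - 4*n)
r(-44, 30)*o(w) = (-14 - 44)*(12 - 4*(-30)) = -58*(12 + 120) = -58*132 = -7656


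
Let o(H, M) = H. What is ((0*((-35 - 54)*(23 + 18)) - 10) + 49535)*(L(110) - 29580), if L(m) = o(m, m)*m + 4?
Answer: -865498900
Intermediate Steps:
L(m) = 4 + m**2 (L(m) = m*m + 4 = m**2 + 4 = 4 + m**2)
((0*((-35 - 54)*(23 + 18)) - 10) + 49535)*(L(110) - 29580) = ((0*((-35 - 54)*(23 + 18)) - 10) + 49535)*((4 + 110**2) - 29580) = ((0*(-89*41) - 10) + 49535)*((4 + 12100) - 29580) = ((0*(-3649) - 10) + 49535)*(12104 - 29580) = ((0 - 10) + 49535)*(-17476) = (-10 + 49535)*(-17476) = 49525*(-17476) = -865498900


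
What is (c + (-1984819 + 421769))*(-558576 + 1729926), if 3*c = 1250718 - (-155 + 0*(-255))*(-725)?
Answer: -1386412593150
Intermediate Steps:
c = 1138343/3 (c = (1250718 - (-155 + 0*(-255))*(-725))/3 = (1250718 - (-155 + 0)*(-725))/3 = (1250718 - (-155)*(-725))/3 = (1250718 - 1*112375)/3 = (1250718 - 112375)/3 = (⅓)*1138343 = 1138343/3 ≈ 3.7945e+5)
(c + (-1984819 + 421769))*(-558576 + 1729926) = (1138343/3 + (-1984819 + 421769))*(-558576 + 1729926) = (1138343/3 - 1563050)*1171350 = -3550807/3*1171350 = -1386412593150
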